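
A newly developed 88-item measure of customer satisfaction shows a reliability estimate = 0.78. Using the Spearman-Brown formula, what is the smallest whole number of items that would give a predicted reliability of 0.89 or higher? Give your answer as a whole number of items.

201

Invert Spearman-Brown to solve for n:
n = r_target (1 − r_old) / [ r_old (1 − r_target) ]
n = 0.89(1 − 0.78) / [0.78(1 − 0.89)]
n = 0.1958 / 0.0858 ≈ 2.2821
Items needed = n × 88 = 2.2821 × 88 ≈ 200.82 → round up to 201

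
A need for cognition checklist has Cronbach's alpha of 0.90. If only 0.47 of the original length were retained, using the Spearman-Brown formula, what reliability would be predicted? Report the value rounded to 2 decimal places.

r_new = (0.47 × 0.90) / (1 + (0.47 − 1) × 0.90)
r_new = 0.4230 / 0.5230 ≈ 0.8088

0.81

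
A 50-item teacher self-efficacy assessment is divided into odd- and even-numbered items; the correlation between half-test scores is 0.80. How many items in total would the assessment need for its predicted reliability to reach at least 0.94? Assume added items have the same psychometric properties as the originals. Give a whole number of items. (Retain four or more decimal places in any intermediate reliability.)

98

Corrected full-test reliability: r_full = 2 × 0.80 / (1 + 0.80) ≈ 0.8889
Solve Spearman-Brown for n: n = 0.94(1 − 0.8889) / [0.8889(1 − 0.94)] = 1.9581
Items = 1.9581 × 50 ≈ 97.91 → 98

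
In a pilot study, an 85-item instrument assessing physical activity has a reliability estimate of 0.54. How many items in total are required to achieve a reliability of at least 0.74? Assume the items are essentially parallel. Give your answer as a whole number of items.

207

Rearranging the Spearman-Brown formula for n,
n = r*(1 − r) / [ r (1 − r*) ]
n = [0.74 × 0.46] / [0.54 × 0.26]
  = 0.3404 / 0.1404 = 2.4245
So the test needs 2.4245 × 85 ≈ 206.08 items; rounding up, 207.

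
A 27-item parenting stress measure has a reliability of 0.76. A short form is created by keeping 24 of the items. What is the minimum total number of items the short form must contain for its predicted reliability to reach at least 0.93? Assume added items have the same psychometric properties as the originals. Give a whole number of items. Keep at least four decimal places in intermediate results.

First, r for the 24-item form: n = 24/27 = 0.8889, so r_24 = 0.8889·0.76/(1 + (0.8889 − 1)·0.76) = 0.7379
Then solve for n' with r_old = 0.7379, r_target = 0.93: n' = 0.93(1 − 0.7379)/[0.7379(1 − 0.93)] = 4.7190
Items = 4.7190 × 24 ≈ 113.26 → 114

114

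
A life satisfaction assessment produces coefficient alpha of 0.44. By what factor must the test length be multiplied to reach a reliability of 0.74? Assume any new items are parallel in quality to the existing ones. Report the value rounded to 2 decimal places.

3.62

Invert Spearman-Brown to solve for n:
n = r_target (1 − r_old) / [ r_old (1 − r_target) ]
n = 0.74(1 − 0.44) / [0.44(1 − 0.74)]
n = 0.4144 / 0.1144 ≈ 3.6224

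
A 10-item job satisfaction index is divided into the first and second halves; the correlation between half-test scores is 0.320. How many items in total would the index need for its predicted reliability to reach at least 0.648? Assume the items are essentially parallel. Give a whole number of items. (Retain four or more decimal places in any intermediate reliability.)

Corrected full-test reliability: r_full = 2 × 0.320 / (1 + 0.320) ≈ 0.4848
Solve Spearman-Brown for n: n = 0.648(1 − 0.4848) / [0.4848(1 − 0.648)] = 1.9563
Items = 1.9563 × 10 ≈ 19.56 → 20

20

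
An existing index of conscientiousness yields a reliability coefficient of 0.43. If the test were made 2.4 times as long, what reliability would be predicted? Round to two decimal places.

Spearman-Brown: r_new = n·r / (1 + (n − 1)·r)
r_new = (2.4 × 0.43) / (1 + (2.4 − 1) × 0.43)
r_new = 1.0320 / 1.6020 ≈ 0.6442

0.64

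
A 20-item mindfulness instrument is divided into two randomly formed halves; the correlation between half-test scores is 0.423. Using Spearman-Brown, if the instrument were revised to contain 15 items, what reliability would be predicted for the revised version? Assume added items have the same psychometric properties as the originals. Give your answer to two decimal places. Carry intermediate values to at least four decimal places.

Full-test reliability from the split-half r: r_full = 2(0.423)/(1 + 0.423) = 0.5945
Length factor from 20 to 15 items: n = 15/20 = 0.7500
r_new = n·r_full / (1 + (n − 1)·r_full) = 0.4459 / 0.8514 ≈ 0.5237

0.52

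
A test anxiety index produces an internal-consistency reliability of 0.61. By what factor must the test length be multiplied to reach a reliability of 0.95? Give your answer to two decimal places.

12.15

Spearman-Brown solved for the length factor n:
n = r_target (1 − r_old) / [ r_old (1 − r_target) ]
n = [0.95 × 0.39] / [0.61 × 0.05]
  = 0.3705 / 0.0305 = 12.1475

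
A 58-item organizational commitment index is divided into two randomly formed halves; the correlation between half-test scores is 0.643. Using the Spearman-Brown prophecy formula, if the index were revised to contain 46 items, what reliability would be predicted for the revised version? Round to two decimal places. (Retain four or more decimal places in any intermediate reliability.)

Full-test reliability from the split-half r: r_full = 2(0.643)/(1 + 0.643) = 0.7827
Then adjust to 46 items: n = 46/58 = 0.7931
r_new = n·r_full / (1 + (n − 1)·r_full) = 0.6208 / 0.8381 ≈ 0.7407

0.74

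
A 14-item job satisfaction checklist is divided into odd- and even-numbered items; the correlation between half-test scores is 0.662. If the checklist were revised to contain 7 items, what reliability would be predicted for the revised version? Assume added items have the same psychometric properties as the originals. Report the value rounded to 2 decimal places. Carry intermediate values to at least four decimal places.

0.66

Full-test reliability from the split-half r: r_full = 2(0.662)/(1 + 0.662) = 0.7966
Length factor from 14 to 7 items: n = 7/14 = 0.5000
r_new = n·r_full / (1 + (n − 1)·r_full) = 0.3983 / 0.6017 ≈ 0.6620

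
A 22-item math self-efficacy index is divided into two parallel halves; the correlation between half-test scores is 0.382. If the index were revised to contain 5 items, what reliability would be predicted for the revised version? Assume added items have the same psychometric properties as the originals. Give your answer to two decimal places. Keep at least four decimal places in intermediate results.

0.22

Full-test reliability from the split-half r: r_full = 2(0.382)/(1 + 0.382) = 0.5528
Length factor from 22 to 5 items: n = 5/22 = 0.2273
r_new = n·r_full / (1 + (n − 1)·r_full) = 0.1257 / 0.5729 ≈ 0.2194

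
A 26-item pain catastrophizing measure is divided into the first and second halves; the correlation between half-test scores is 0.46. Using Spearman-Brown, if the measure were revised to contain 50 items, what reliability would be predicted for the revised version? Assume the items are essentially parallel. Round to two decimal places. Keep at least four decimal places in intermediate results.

First correct the split-half correlation to full-test reliability: r_full = 2 × 0.46 / (1 + 0.46) ≈ 0.6301
Then adjust to 50 items: n = 50/26 = 1.9231
r_new = n·r_full / (1 + (n − 1)·r_full) = 1.2117 / 1.5816 ≈ 0.7661

0.77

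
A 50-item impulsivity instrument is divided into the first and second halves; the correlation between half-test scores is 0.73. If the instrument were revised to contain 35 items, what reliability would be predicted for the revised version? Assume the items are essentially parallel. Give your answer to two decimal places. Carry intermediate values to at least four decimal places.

0.79

First correct the split-half correlation to full-test reliability: r_full = 2 × 0.73 / (1 + 0.73) ≈ 0.8439
Then adjust to 35 items: n = 35/50 = 0.7000
r_new = n·r_full / (1 + (n − 1)·r_full) = 0.5907 / 0.7468 ≈ 0.7910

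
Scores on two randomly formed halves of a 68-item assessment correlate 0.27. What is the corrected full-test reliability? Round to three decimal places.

0.425

The full test is twice the length of either half (n = 2).
r_full = 2r_hh / (1 + r_hh) = 2 × 0.27 / (1 + 0.27)
       = 0.5400 / 1.2700 = 0.4252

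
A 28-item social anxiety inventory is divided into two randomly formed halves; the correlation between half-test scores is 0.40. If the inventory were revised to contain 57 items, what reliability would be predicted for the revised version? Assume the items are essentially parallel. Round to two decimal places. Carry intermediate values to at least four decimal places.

First correct the split-half correlation to full-test reliability: r_full = 2 × 0.40 / (1 + 0.40) ≈ 0.5714
Then adjust to 57 items: n = 57/28 = 2.0357
r_new = n·r_full / (1 + (n − 1)·r_full) = 1.1632 / 1.5918 ≈ 0.7307

0.73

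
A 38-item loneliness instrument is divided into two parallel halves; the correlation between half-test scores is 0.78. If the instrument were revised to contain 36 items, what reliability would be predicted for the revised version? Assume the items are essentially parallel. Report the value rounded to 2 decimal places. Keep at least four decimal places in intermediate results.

0.87

Full-test reliability from the split-half r: r_full = 2(0.78)/(1 + 0.78) = 0.8764
Length factor from 38 to 36 items: n = 36/38 = 0.9474
r_new = n·r_full / (1 + (n − 1)·r_full) = 0.8303 / 0.9539 ≈ 0.8704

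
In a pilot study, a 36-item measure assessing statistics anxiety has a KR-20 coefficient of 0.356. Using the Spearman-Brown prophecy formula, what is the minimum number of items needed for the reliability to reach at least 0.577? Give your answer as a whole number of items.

n = [0.577 × 0.644] / [0.356 × 0.423]
n = 0.371588 / 0.150588 ≈ 2.4676
2.4676 × 36 = 88.83 → 89 items

89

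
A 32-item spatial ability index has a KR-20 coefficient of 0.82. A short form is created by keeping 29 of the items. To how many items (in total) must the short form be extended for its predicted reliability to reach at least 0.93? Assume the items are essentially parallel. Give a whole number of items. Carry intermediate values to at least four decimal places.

94

Short-form reliability: n = 29/32 = 0.9062; r_29 = n·r/(1+(n−1)r) ≈ 0.8050
Length factor from the short form to reach 0.93: n' = 0.93(1 − 0.8050) / [0.8050(1 − 0.93)] ≈ 3.2183
Items = 3.2183 × 29 ≈ 93.33 → 94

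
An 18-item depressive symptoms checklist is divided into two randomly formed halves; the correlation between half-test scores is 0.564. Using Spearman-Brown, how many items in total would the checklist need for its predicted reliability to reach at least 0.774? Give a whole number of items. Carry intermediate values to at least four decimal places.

24

Corrected full-test reliability: r_full = 2 × 0.564 / (1 + 0.564) ≈ 0.7212
Solve Spearman-Brown for n: n = 0.774(1 − 0.7212) / [0.7212(1 − 0.774)] = 1.3239
Required items = 1.3239 × 18 = 23.83, so 24 items.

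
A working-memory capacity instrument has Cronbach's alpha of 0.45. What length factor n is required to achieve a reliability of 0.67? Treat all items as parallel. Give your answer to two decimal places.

n = [0.67 × 0.55] / [0.45 × 0.33]
  = 0.3685 / 0.1485 = 2.4815

2.48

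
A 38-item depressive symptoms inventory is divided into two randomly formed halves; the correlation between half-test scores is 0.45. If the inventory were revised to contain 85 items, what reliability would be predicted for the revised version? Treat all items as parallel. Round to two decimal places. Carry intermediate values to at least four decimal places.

0.79

Full-test reliability from the split-half r: r_full = 2(0.45)/(1 + 0.45) = 0.6207
Then adjust to 85 items: n = 85/38 = 2.2368
r_new = n·r_full / (1 + (n − 1)·r_full) = 1.3884 / 1.7677 ≈ 0.7854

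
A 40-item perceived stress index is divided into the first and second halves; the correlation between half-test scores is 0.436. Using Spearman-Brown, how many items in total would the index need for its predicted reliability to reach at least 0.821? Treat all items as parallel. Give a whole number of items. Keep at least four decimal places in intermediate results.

r_full = 2(0.436)/(1 + 0.436) = 0.6072
Solve Spearman-Brown for n: n = 0.821(1 − 0.6072) / [0.6072(1 − 0.821)] = 2.9671
Required items = 2.9671 × 40 = 118.68, so 119 items.

119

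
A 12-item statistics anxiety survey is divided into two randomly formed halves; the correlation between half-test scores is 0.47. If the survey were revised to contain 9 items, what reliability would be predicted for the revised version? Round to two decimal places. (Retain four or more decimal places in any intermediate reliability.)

First correct the split-half correlation to full-test reliability: r_full = 2 × 0.47 / (1 + 0.47) ≈ 0.6395
Then adjust to 9 items: n = 9/12 = 0.7500
r_new = n·r_full / (1 + (n − 1)·r_full) = 0.4796 / 0.8401 ≈ 0.5709

0.57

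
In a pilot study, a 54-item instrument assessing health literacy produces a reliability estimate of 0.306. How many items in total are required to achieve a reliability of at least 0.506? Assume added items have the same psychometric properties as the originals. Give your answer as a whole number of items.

126

Invert Spearman-Brown to solve for n:
n = r*(1 − r) / [ r (1 − r*) ]
n = 0.506(1 − 0.306) / [0.306(1 − 0.506)]
  = 0.351164 / 0.151164 = 2.3231
2.3231 × 54 = 125.45 → 126 items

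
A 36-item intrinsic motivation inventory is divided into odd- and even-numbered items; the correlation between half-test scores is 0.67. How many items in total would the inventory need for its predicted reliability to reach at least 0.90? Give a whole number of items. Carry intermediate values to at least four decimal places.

80

Corrected full-test reliability: r_full = 2 × 0.67 / (1 + 0.67) ≈ 0.8024
n = r_tgt(1 − r_full) / [r_full(1 − r_tgt)] = 0.90 × 0.1976 / (0.8024 × 0.10) ≈ 2.2164
Items = 2.2164 × 36 ≈ 79.79 → 80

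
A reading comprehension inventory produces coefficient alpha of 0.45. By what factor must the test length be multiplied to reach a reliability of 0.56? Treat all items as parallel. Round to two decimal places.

n = [0.56 × 0.55] / [0.45 × 0.44]
n = 0.3080 / 0.1980 ≈ 1.5556

1.56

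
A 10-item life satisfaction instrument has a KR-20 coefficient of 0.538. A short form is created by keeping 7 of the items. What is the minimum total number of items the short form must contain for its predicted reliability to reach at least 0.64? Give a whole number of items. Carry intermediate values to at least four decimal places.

16

First, r for the 7-item form: n = 7/10 = 0.7000, so r_7 = 0.7000·0.538/(1 + (0.7000 − 1)·0.538) = 0.4491
Length factor from the short form to reach 0.64: n' = 0.64(1 − 0.4491) / [0.4491(1 − 0.64)] ≈ 2.1808
Total items = 2.1808 × 7 = 15.27, rounded up to 16.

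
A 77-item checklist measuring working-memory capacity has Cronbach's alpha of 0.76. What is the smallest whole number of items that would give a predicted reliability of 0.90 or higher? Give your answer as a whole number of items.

219

Invert Spearman-Brown to solve for n:
n = r*(1 − r) / [ r (1 − r*) ]
n = 0.90 × (1 − 0.76) / [ 0.76 × (1 − 0.90) ]
  = 0.2160 / 0.0760 = 2.8421
2.8421 × 77 = 218.84 → 219 items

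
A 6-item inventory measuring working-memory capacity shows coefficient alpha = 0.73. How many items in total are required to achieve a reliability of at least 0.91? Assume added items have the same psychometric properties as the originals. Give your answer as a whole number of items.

23

Rearranging the Spearman-Brown formula for n,
n = r*(1 − r) / [ r (1 − r*) ]
n = [0.91 × 0.27] / [0.73 × 0.09]
  = 0.2457 / 0.0657 = 3.7397
Items needed = n × 6 = 3.7397 × 6 ≈ 22.44 → round up to 23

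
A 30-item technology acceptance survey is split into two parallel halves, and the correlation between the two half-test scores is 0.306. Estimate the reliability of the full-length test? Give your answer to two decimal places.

0.47

The full test is twice the length of either half (n = 2).
r_full = 2(0.306) / (1 + 0.306)
r_full = 0.6120 / 1.3060 ≈ 0.4686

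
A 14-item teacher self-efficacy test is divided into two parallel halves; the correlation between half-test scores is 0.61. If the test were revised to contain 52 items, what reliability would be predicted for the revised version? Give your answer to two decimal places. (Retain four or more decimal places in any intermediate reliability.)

Full-test reliability from the split-half r: r_full = 2(0.61)/(1 + 0.61) = 0.7578
Then adjust to 52 items: n = 52/14 = 3.7143
r_new = n·r_full / (1 + (n − 1)·r_full) = 2.8147 / 3.0569 ≈ 0.9208

0.92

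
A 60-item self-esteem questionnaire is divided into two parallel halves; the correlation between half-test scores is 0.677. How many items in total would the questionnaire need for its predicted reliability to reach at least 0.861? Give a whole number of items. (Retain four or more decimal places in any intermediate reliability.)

Corrected full-test reliability: r_full = 2 × 0.677 / (1 + 0.677) ≈ 0.8074
n = r_tgt(1 − r_full) / [r_full(1 − r_tgt)] = 0.861 × 0.1926 / (0.8074 × 0.139) ≈ 1.4776
Required items = 1.4776 × 60 = 88.66, so 89 items.

89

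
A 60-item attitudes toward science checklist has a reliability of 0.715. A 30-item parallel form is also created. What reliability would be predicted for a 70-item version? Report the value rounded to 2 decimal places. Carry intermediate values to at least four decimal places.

0.75

The 30-item form is not needed; work directly from the 60-item form with n = 70/60 = 1.1667.
r_{70} = n·r / (1 + (n − 1)·r) = 0.8342 / 1.1192 ≈ 0.7454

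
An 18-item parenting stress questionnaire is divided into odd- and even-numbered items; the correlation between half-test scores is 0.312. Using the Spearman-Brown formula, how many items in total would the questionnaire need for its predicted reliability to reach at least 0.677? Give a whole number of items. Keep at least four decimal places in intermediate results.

r_full = 2(0.312)/(1 + 0.312) = 0.4756
n = r_tgt(1 − r_full) / [r_full(1 − r_tgt)] = 0.677 × 0.5244 / (0.4756 × 0.323) ≈ 2.3110
Required items = 2.3110 × 18 = 41.60, so 42 items.

42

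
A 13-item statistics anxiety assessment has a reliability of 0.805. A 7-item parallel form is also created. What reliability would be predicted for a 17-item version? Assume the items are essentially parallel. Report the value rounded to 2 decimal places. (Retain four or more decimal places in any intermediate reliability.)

The 7-item form is not needed; work directly from the 13-item form with n = 17/13 = 1.3077.
r_{17} = n·r / (1 + (n − 1)·r) = 1.0527 / 1.2477 ≈ 0.8437

0.84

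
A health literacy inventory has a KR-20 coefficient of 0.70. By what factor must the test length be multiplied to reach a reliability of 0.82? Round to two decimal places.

1.95

Spearman-Brown solved for the length factor n:
n = r_target (1 − r_old) / [ r_old (1 − r_target) ]
n = 0.82(1 − 0.70) / [0.70(1 − 0.82)]
  = 0.2460 / 0.1260 = 1.9524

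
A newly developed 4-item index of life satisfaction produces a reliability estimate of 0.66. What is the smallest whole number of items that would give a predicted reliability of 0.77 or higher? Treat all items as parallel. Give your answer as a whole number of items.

7

Invert Spearman-Brown to solve for n:
n = r*(1 − r) / [ r (1 − r*) ]
n = [0.77 × 0.34] / [0.66 × 0.23]
  = 0.2618 / 0.1518 = 1.7246
So the test needs 1.7246 × 4 ≈ 6.90 items; rounding up, 7.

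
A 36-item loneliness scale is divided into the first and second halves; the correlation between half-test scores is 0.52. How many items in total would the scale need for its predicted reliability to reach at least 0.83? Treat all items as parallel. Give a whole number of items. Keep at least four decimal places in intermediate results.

r_full = 2(0.52)/(1 + 0.52) = 0.6842
n = r_tgt(1 − r_full) / [r_full(1 − r_tgt)] = 0.83 × 0.3158 / (0.6842 × 0.17) ≈ 2.2535
Items = 2.2535 × 36 ≈ 81.13 → 82

82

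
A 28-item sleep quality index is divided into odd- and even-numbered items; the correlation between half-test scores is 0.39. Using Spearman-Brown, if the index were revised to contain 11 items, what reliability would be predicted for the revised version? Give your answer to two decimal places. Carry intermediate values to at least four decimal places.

Spearman-Brown correction (n = 2): r_full = 2·0.39/(1 + 0.39) = 0.5612
Then adjust to 11 items: n = 11/28 = 0.3929
r_new = n·r_full / (1 + (n − 1)·r_full) = 0.2205 / 0.6593 ≈ 0.3344

0.33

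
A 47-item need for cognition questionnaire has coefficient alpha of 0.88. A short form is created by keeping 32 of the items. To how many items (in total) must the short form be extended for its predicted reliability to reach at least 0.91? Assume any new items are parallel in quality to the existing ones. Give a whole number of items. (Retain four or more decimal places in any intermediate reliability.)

65

Short-form reliability: n = 32/47 = 0.6809; r_32 = n·r/(1+(n−1)r) ≈ 0.8331
Length factor from the short form to reach 0.91: n' = 0.91(1 − 0.8331) / [0.8331(1 − 0.91)] ≈ 2.0256
Total items = 2.0256 × 32 = 64.82, rounded up to 65.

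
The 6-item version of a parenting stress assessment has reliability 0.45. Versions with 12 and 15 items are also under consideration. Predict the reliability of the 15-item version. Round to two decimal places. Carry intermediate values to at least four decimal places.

Only the ratio of lengths matters: n = 15/6 = 2.5000
r_{15} = n·r / (1 + (n − 1)·r) = 1.1250 / 1.6750 ≈ 0.6716

0.67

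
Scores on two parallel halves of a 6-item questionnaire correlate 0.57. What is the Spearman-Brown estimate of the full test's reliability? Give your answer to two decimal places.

0.73

Each half is half the length of the full test, so the full test is n = 2 times a half.
r_full = 2r_hh / (1 + r_hh) = 2 × 0.57 / (1 + 0.57)
r_full = 1.1400 / 1.5700 ≈ 0.7261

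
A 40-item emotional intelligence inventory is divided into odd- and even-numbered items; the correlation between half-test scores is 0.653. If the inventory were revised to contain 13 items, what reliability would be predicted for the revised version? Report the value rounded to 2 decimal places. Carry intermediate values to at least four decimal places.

0.55

Full-test reliability from the split-half r: r_full = 2(0.653)/(1 + 0.653) = 0.7901
Then adjust to 13 items: n = 13/40 = 0.3250
r_new = n·r_full / (1 + (n − 1)·r_full) = 0.2568 / 0.4667 ≈ 0.5502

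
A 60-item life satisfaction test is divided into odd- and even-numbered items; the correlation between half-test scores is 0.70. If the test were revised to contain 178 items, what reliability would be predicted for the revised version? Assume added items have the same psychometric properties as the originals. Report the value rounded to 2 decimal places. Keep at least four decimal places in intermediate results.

0.93

First correct the split-half correlation to full-test reliability: r_full = 2 × 0.70 / (1 + 0.70) ≈ 0.8235
Then adjust to 178 items: n = 178/60 = 2.9667
r_new = n·r_full / (1 + (n − 1)·r_full) = 2.4431 / 2.6196 ≈ 0.9326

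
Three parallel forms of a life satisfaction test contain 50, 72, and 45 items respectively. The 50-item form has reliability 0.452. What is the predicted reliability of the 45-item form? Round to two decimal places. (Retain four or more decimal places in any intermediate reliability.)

0.43

The 72-item form is not needed; work directly from the 50-item form with n = 45/50 = 0.9000.
r_{45} = n·r / (1 + (n − 1)·r) = 0.4068 / 0.9548 ≈ 0.4261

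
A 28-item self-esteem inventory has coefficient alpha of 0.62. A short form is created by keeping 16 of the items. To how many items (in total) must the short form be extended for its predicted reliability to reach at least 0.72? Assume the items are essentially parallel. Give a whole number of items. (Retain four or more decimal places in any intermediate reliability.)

First, r for the 16-item form: n = 16/28 = 0.5714, so r_16 = 0.5714·0.62/(1 + (0.5714 − 1)·0.62) = 0.4825
Length factor from the short form to reach 0.72: n' = 0.72(1 − 0.4825) / [0.4825(1 − 0.72)] ≈ 2.7580
Total items = 2.7580 × 16 = 44.13, rounded up to 45.

45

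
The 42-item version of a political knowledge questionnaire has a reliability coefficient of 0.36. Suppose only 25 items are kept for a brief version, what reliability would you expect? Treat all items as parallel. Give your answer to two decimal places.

0.25

Length ratio n = 25/42 = 0.5952
r_new = (0.5952 × 0.36) / (1 + (0.5952 − 1) × 0.36)
     = 0.2143 / 0.8543 = 0.2508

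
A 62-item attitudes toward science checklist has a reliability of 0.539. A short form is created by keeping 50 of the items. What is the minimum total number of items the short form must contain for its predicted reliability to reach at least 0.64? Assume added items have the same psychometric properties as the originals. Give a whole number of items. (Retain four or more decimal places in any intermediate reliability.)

Short-form reliability: n = 50/62 = 0.8065; r_50 = n·r/(1+(n−1)r) ≈ 0.4853
Length factor from the short form to reach 0.64: n' = 0.64(1 − 0.4853) / [0.4853(1 − 0.64)] ≈ 1.8855
Total items = 1.8855 × 50 = 94.27, rounded up to 95.

95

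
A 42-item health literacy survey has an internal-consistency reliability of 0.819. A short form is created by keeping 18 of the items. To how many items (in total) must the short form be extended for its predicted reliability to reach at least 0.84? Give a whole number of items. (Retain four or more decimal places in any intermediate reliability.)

Short-form reliability: n = 18/42 = 0.4286; r_18 = n·r/(1+(n−1)r) ≈ 0.6598
Then solve for n' with r_old = 0.6598, r_target = 0.84: n' = 0.84(1 − 0.6598)/[0.6598(1 − 0.84)] = 2.7070
Total items = 2.7070 × 18 = 48.73, rounded up to 49.

49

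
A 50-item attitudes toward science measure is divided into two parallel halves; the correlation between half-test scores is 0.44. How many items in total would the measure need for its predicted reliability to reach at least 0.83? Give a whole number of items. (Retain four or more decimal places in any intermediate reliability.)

156

Corrected full-test reliability: r_full = 2 × 0.44 / (1 + 0.44) ≈ 0.6111
Solve Spearman-Brown for n: n = 0.83(1 − 0.6111) / [0.6111(1 − 0.83)] = 3.1071
Required items = 3.1071 × 50 = 155.35, so 156 items.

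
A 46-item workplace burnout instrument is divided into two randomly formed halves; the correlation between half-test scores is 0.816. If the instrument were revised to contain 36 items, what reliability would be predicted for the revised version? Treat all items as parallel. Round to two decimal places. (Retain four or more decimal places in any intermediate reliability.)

Spearman-Brown correction (n = 2): r_full = 2·0.816/(1 + 0.816) = 0.8987
Then adjust to 36 items: n = 36/46 = 0.7826
r_new = n·r_full / (1 + (n − 1)·r_full) = 0.7033 / 0.8046 ≈ 0.8741

0.87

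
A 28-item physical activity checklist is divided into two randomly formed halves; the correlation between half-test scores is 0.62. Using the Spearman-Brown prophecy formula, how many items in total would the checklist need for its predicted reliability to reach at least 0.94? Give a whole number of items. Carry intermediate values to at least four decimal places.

r_full = 2(0.62)/(1 + 0.62) = 0.7654
n = r_tgt(1 − r_full) / [r_full(1 − r_tgt)] = 0.94 × 0.2346 / (0.7654 × 0.06) ≈ 4.8019
Items = 4.8019 × 28 ≈ 134.45 → 135

135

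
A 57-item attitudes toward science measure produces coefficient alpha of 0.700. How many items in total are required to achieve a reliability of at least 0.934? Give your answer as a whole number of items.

Invert Spearman-Brown to solve for n:
n = r*(1 − r) / [ r (1 − r*) ]
n = [0.934 × 0.300] / [0.700 × 0.066]
  = 0.280200 / 0.046200 = 6.0649
Items needed = n × 57 = 6.0649 × 57 ≈ 345.70 → round up to 346

346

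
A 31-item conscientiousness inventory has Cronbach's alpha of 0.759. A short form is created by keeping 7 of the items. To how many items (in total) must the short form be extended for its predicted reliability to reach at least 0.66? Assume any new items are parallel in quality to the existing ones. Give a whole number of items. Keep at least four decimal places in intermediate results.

First, r for the 7-item form: n = 7/31 = 0.2258, so r_7 = 0.2258·0.759/(1 + (0.2258 − 1)·0.759) = 0.4156
Then solve for n' with r_old = 0.4156, r_target = 0.66: n' = 0.66(1 − 0.4156)/[0.4156(1 − 0.66)] = 2.7296
Items = 2.7296 × 7 ≈ 19.11 → 20

20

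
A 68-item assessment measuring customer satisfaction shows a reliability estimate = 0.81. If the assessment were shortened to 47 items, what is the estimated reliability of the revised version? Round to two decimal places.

n = 47/68 = 0.6912
Spearman-Brown: r_new = n·r / (1 + (n − 1)·r)
r_new = (0.6912 × 0.81) / (1 + (0.6912 − 1) × 0.81)
r_new = 0.5599 / 0.7499 ≈ 0.7466

0.75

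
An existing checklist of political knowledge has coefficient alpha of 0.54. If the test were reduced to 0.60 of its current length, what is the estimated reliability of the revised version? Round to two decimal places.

Spearman-Brown: r_new = n·r / (1 + (n − 1)·r)
r_new = (0.6 × 0.54) / (1 + (0.6 − 1) × 0.54)
r_new = 0.3240 / 0.7840 ≈ 0.4133

0.41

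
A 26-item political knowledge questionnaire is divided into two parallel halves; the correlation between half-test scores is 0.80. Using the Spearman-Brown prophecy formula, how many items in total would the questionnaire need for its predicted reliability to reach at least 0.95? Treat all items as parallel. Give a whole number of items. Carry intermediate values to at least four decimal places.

62

r_full = 2(0.80)/(1 + 0.80) = 0.8889
Solve Spearman-Brown for n: n = 0.95(1 − 0.8889) / [0.8889(1 − 0.95)] = 2.3747
Items = 2.3747 × 26 ≈ 61.74 → 62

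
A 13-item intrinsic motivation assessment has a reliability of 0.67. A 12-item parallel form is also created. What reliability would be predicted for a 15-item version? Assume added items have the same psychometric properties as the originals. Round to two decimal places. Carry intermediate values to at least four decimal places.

0.70

The 12-item form is not needed; work directly from the 13-item form with n = 15/13 = 1.1538.
r_{15} = n·r / (1 + (n − 1)·r) = 0.7730 / 1.1030 ≈ 0.7008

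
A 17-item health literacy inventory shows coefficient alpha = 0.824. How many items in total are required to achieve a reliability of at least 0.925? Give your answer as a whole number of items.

n = [0.925 × 0.176] / [0.824 × 0.075]
n = 0.162800 / 0.061800 ≈ 2.6343
2.6343 × 17 = 44.78 → 45 items

45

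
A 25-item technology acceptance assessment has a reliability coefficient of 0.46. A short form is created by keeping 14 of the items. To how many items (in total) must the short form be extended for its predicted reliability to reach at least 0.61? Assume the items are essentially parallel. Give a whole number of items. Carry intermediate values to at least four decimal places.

46

Short-form reliability: n = 14/25 = 0.5600; r_14 = n·r/(1+(n−1)r) ≈ 0.3230
Then solve for n' with r_old = 0.3230, r_target = 0.61: n' = 0.61(1 − 0.3230)/[0.3230(1 − 0.61)] = 3.2783
Items = 3.2783 × 14 ≈ 45.90 → 46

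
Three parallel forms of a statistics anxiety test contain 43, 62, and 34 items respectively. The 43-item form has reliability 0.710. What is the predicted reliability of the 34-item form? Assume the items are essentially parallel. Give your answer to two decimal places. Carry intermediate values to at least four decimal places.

The 62-item form is not needed; work directly from the 43-item form with n = 34/43 = 0.7907.
r_{34} = n·r / (1 + (n − 1)·r) = 0.5614 / 0.8514 ≈ 0.6594

0.66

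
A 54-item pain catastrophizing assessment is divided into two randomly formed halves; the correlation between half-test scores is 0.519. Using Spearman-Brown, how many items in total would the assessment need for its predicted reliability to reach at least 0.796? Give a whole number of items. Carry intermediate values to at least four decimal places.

r_full = 2(0.519)/(1 + 0.519) = 0.6833
Solve Spearman-Brown for n: n = 0.796(1 − 0.6833) / [0.6833(1 − 0.796)] = 1.8085
Required items = 1.8085 × 54 = 97.66, so 98 items.

98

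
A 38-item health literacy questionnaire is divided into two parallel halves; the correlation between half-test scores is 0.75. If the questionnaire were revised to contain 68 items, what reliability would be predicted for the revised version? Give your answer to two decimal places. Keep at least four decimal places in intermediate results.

0.91

Full-test reliability from the split-half r: r_full = 2(0.75)/(1 + 0.75) = 0.8571
Then adjust to 68 items: n = 68/38 = 1.7895
r_new = n·r_full / (1 + (n − 1)·r_full) = 1.5338 / 1.6767 ≈ 0.9148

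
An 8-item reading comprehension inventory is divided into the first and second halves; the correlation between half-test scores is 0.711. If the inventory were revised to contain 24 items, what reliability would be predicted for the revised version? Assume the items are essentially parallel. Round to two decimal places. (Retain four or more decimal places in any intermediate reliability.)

0.94

First correct the split-half correlation to full-test reliability: r_full = 2 × 0.711 / (1 + 0.711) ≈ 0.8311
Then adjust to 24 items: n = 24/8 = 3.0000
r_new = n·r_full / (1 + (n − 1)·r_full) = 2.4933 / 2.6622 ≈ 0.9366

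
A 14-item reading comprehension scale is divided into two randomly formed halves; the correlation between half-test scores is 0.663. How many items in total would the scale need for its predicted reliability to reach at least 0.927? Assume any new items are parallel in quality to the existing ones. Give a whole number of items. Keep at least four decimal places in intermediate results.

46

r_full = 2(0.663)/(1 + 0.663) = 0.7974
n = r_tgt(1 − r_full) / [r_full(1 − r_tgt)] = 0.927 × 0.2026 / (0.7974 × 0.073) ≈ 3.2264
Required items = 3.2264 × 14 = 45.17, so 46 items.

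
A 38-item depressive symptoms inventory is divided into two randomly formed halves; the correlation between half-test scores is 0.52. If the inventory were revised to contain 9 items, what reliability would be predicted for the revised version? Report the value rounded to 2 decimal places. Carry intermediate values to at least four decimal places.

Spearman-Brown correction (n = 2): r_full = 2·0.52/(1 + 0.52) = 0.6842
Length factor from 38 to 9 items: n = 9/38 = 0.2368
r_new = n·r_full / (1 + (n − 1)·r_full) = 0.1620 / 0.4778 ≈ 0.3391

0.34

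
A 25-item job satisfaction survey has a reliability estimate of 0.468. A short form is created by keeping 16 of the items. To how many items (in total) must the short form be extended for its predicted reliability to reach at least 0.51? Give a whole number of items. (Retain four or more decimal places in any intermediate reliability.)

30

First, r for the 16-item form: n = 16/25 = 0.6400, so r_16 = 0.6400·0.468/(1 + (0.6400 − 1)·0.468) = 0.3602
Length factor from the short form to reach 0.51: n' = 0.51(1 − 0.3602) / [0.3602(1 − 0.51)] ≈ 1.8487
Total items = 1.8487 × 16 = 29.58, rounded up to 30.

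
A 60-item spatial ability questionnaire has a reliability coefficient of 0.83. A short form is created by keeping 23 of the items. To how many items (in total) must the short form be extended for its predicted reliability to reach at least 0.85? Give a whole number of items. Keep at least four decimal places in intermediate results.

First, r for the 23-item form: n = 23/60 = 0.3833, so r_23 = 0.3833·0.83/(1 + (0.3833 − 1)·0.83) = 0.6517
Length factor from the short form to reach 0.85: n' = 0.85(1 − 0.6517) / [0.6517(1 − 0.85)] ≈ 3.0285
Total items = 3.0285 × 23 = 69.66, rounded up to 70.

70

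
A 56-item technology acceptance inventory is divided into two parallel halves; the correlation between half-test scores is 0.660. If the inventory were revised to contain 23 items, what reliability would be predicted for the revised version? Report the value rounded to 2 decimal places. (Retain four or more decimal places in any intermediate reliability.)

Spearman-Brown correction (n = 2): r_full = 2·0.660/(1 + 0.660) = 0.7952
Length factor from 56 to 23 items: n = 23/56 = 0.4107
r_new = n·r_full / (1 + (n − 1)·r_full) = 0.3266 / 0.5314 ≈ 0.6146

0.61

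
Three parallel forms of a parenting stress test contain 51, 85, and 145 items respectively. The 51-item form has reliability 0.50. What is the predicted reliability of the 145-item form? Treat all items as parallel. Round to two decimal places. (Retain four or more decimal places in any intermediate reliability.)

0.74

The 85-item form is not needed; work directly from the 51-item form with n = 145/51 = 2.8431.
r_{145} = n·r / (1 + (n − 1)·r) = 1.4216 / 1.9216 ≈ 0.7398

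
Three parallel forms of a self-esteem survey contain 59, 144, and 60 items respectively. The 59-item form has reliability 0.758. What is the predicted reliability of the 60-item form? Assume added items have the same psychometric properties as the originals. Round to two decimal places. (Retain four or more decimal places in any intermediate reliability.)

The 144-item form is not needed; work directly from the 59-item form with n = 60/59 = 1.0169.
r_{60} = n·r / (1 + (n − 1)·r) = 0.7708 / 1.0128 ≈ 0.7611

0.76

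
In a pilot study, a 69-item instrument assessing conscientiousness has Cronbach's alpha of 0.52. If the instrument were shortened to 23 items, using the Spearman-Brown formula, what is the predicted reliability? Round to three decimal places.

0.265

Length ratio n = 23/69 = 0.3333
r_new = 0.3333·0.52 / [1 + (0.3333 − 1)·0.52]
r_new = 0.1733 / 0.6533 ≈ 0.2653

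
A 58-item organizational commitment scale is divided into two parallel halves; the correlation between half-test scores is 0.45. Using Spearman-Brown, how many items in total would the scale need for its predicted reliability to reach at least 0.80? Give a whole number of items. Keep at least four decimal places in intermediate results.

r_full = 2(0.45)/(1 + 0.45) = 0.6207
n = r_tgt(1 − r_full) / [r_full(1 − r_tgt)] = 0.80 × 0.3793 / (0.6207 × 0.20) ≈ 2.4443
Items = 2.4443 × 58 ≈ 141.77 → 142

142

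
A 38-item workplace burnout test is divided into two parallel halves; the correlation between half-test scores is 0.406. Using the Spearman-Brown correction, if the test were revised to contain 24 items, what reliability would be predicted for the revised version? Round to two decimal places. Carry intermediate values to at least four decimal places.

0.46

First correct the split-half correlation to full-test reliability: r_full = 2 × 0.406 / (1 + 0.406) ≈ 0.5775
Then adjust to 24 items: n = 24/38 = 0.6316
r_new = n·r_full / (1 + (n − 1)·r_full) = 0.3647 / 0.7872 ≈ 0.4633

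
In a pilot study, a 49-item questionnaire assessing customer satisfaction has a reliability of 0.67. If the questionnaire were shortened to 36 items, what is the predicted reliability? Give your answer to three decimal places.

0.599

The new length is 36/49 = 0.7347 times the old.
Spearman-Brown: r_new = n·r / (1 + (n − 1)·r)
r_new = 0.7347·0.67 / [1 + (0.7347 − 1)·0.67]
r_new = 0.4922 / 0.8222 ≈ 0.5986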